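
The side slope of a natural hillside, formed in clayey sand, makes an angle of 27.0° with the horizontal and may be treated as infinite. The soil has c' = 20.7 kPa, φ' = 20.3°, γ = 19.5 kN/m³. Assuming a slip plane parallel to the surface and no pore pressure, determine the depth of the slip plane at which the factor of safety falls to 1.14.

z = 6.34 m

Setting FS = 1.14 in FS = [c' + γz cos²β tanφ'] / [γz sinβ cosβ] and solving for z:
z = c' / [γ cosβ (FS·sinβ − cosβ·tanφ')]
  = 20.7 / [19.5·cos27.0°·(1.14·sin27.0° − cos27.0°·tan20.3°)]
  = 20.7 / [19.5·0.8910·(1.14·0.4540 − 0.8910·0.3699)]
  = 20.7 / 3.2657 = 6.339 m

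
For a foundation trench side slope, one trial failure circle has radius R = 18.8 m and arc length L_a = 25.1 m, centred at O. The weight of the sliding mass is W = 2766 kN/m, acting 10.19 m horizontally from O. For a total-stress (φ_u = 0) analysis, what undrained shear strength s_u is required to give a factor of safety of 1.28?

s_u = 76.5 kPa

FS = s_u·L_a·R / (W·d), so s_u = FS·W·d / (L_a·R).
s_u = 1.28·2766·10.19 / (25.10·18.8) = 36077.5 / 471.88 = 76.45 kPa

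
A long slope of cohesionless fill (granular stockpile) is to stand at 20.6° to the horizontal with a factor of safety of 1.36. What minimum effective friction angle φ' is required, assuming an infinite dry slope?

FS = tanφ'/tanβ ⇒ tanφ' = FS · tanβ = 1.36 · tan20.6° = 0.5112
φ' = arctan(0.5112) = 27.08°

φ' = 27.1°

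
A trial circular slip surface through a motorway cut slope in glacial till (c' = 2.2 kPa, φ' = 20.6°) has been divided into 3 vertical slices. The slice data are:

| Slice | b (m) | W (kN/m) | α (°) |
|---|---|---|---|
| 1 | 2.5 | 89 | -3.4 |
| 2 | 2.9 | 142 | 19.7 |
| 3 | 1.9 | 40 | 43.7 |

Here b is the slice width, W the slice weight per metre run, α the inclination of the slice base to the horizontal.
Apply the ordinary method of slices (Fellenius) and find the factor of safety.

FS = 1.60

Ordinary method of slices: FS = Σ[c'·Δl_i + (W_i cosα_i)·tanφ'] / Σ W_i sinα_i, with Δl_i = b_i / cosα_i.
Slice 1: Δl = 2.5/cos(-3.4°) = 2.504 m; N'_1 = 89·cos(-3.4°) = 88.8; c'Δl = 5.51; W sinα = -5.3
Slice 2: Δl = 2.9/cos19.7° = 3.080 m; N'_2 = 142·cos19.7° = 133.7; c'Δl = 6.78; W sinα = 47.9
Slice 3: Δl = 1.9/cos43.7° = 2.628 m; N'_3 = 40·cos43.7° = 28.9; c'Δl = 5.78; W sinα = 27.6
Σc'Δl = 18.1 kN/m; ΣN' = 251.5 kN/m; ΣW sinα = 70.2 kN/m
Resisting = 18.1 + 251.5·tan20.6° = 18.1 + 94.5 = 112.6 kN/m
FS = 112.6 / 70.2 = 1.603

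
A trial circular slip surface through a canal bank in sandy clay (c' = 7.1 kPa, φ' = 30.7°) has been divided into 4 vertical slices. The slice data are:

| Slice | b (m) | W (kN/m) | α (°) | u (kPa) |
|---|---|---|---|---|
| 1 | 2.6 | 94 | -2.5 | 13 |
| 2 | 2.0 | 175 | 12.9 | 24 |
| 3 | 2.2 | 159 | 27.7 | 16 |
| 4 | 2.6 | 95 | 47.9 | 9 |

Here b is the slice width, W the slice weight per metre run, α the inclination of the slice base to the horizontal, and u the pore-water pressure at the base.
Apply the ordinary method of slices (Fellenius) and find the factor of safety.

FS = 1.47

Ordinary method of slices: FS = Σ[c'·Δl_i + (W_i cosα_i − u_i·Δl_i)·tanφ'] / Σ W_i sinα_i, with Δl_i = b_i / cosα_i.
Slice 1: Δl = 2.6/cos(-2.5°) = 2.602 m; N'_1 = 94·cos(-2.5°) − 13·2.602 = 60.1; c'Δl = 18.48; W sinα = -4.1
Slice 2: Δl = 2.0/cos12.9° = 2.052 m; N'_2 = 175·cos12.9° − 24·2.052 = 121.3; c'Δl = 14.57; W sinα = 39.1
Slice 3: Δl = 2.2/cos27.7° = 2.485 m; N'_3 = 159·cos27.7° − 16·2.485 = 101.0; c'Δl = 17.64; W sinα = 73.9
Slice 4: Δl = 2.6/cos47.9° = 3.878 m; N'_4 = 95·cos47.9° − 9·3.878 = 28.8; c'Δl = 27.53; W sinα = 70.5
Σc'Δl = 78.2 kN/m; ΣN' = 311.2 kN/m; ΣW sinα = 179.4 kN/m
Resisting = 78.2 + 311.2·tan30.7° = 78.2 + 184.8 = 263.0 kN/m
FS = 263.0 / 179.4 = 1.466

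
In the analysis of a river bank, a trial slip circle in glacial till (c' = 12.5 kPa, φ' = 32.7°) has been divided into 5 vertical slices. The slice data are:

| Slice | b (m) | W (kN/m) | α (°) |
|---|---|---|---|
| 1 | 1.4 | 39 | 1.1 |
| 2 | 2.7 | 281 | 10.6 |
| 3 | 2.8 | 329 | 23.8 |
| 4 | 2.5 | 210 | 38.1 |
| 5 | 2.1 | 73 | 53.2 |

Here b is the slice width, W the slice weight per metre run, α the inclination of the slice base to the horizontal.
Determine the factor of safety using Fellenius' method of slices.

FS = 1.88

Ordinary method of slices: FS = Σ[c'·Δl_i + (W_i cosα_i)·tanφ'] / Σ W_i sinα_i, with Δl_i = b_i / cosα_i.
Slice 1: Δl = 1.4/cos1.1° = 1.400 m; N'_1 = 39·cos1.1° = 39.0; c'Δl = 17.50; W sinα = 0.7
Slice 2: Δl = 2.7/cos10.6° = 2.747 m; N'_2 = 281·cos10.6° = 276.2; c'Δl = 34.34; W sinα = 51.7
Slice 3: Δl = 2.8/cos23.8° = 3.060 m; N'_3 = 329·cos23.8° = 301.0; c'Δl = 38.25; W sinα = 132.8
Slice 4: Δl = 2.5/cos38.1° = 3.177 m; N'_4 = 210·cos38.1° = 165.3; c'Δl = 39.71; W sinα = 129.6
Slice 5: Δl = 2.1/cos53.2° = 3.506 m; N'_5 = 73·cos53.2° = 43.7; c'Δl = 43.82; W sinα = 58.5
Σc'Δl = 173.6 kN/m; ΣN' = 825.2 kN/m; ΣW sinα = 373.2 kN/m
Resisting = 173.6 + 825.2·tan32.7° = 173.6 + 529.8 = 703.4 kN/m
FS = 703.4 / 373.2 = 1.885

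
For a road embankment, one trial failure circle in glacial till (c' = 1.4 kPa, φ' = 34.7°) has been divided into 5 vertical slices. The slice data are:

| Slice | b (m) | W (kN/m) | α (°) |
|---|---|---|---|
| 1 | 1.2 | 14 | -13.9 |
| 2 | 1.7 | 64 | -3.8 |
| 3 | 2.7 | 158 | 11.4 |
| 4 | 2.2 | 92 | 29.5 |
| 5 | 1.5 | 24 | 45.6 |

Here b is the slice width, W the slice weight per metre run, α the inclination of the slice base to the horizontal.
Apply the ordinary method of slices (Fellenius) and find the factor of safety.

Ordinary method of slices: FS = Σ[c'·Δl_i + (W_i cosα_i)·tanφ'] / Σ W_i sinα_i, with Δl_i = b_i / cosα_i.
Slice 1: Δl = 1.2/cos(-13.9°) = 1.236 m; N'_1 = 14·cos(-13.9°) = 13.6; c'Δl = 1.73; W sinα = -3.4
Slice 2: Δl = 1.7/cos(-3.8°) = 1.704 m; N'_2 = 64·cos(-3.8°) = 63.9; c'Δl = 2.39; W sinα = -4.2
Slice 3: Δl = 2.7/cos11.4° = 2.754 m; N'_3 = 158·cos11.4° = 154.9; c'Δl = 3.86; W sinα = 31.2
Slice 4: Δl = 2.2/cos29.5° = 2.528 m; N'_4 = 92·cos29.5° = 80.1; c'Δl = 3.54; W sinα = 45.3
Slice 5: Δl = 1.5/cos45.6° = 2.144 m; N'_5 = 24·cos45.6° = 16.8; c'Δl = 3.00; W sinα = 17.1
Σc'Δl = 14.5 kN/m; ΣN' = 329.2 kN/m; ΣW sinα = 86.1 kN/m
Resisting = 14.5 + 329.2·tan34.7° = 14.5 + 227.9 = 242.5 kN/m
FS = 242.5 / 86.1 = 2.817

FS = 2.82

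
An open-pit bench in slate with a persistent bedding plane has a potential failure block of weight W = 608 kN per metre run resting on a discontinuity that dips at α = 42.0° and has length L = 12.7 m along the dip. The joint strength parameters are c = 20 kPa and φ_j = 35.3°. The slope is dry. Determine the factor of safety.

Resolving the block weight along and normal to the plane and applying the Mohr–Coulomb strength on the joint:
N' = W cosα = 608·cos42.0° = 451.8 kN/m
Driving force T = W sinα = 608·sin42.0° = 406.8 kN/m
Resisting force R = c·L + N'·tanφ_j = 20·12.7 + 451.8·tan35.3° = 254.0 + 319.9 = 573.9 kN/m
FS = R / T = 573.9 / 406.8 = 1.411

FS = 1.41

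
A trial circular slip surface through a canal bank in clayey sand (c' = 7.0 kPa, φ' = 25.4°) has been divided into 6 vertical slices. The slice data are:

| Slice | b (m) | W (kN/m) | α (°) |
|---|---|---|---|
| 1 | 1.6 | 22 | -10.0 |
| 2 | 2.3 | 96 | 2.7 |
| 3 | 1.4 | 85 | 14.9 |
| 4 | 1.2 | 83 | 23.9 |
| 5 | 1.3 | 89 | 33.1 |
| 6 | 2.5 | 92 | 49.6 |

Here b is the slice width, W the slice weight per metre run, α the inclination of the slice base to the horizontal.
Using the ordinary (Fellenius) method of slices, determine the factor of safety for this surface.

FS = 1.60

Ordinary method of slices: FS = Σ[c'·Δl_i + (W_i cosα_i)·tanφ'] / Σ W_i sinα_i, with Δl_i = b_i / cosα_i.
Slice 1: Δl = 1.6/cos(-10.0°) = 1.625 m; N'_1 = 22·cos(-10.0°) = 21.7; c'Δl = 11.37; W sinα = -3.8
Slice 2: Δl = 2.3/cos2.7° = 2.303 m; N'_2 = 96·cos2.7° = 95.9; c'Δl = 16.12; W sinα = 4.5
Slice 3: Δl = 1.4/cos14.9° = 1.449 m; N'_3 = 85·cos14.9° = 82.1; c'Δl = 10.14; W sinα = 21.9
Slice 4: Δl = 1.2/cos23.9° = 1.313 m; N'_4 = 83·cos23.9° = 75.9; c'Δl = 9.19; W sinα = 33.6
Slice 5: Δl = 1.3/cos33.1° = 1.552 m; N'_5 = 89·cos33.1° = 74.6; c'Δl = 10.86; W sinα = 48.6
Slice 6: Δl = 2.5/cos49.6° = 3.857 m; N'_6 = 92·cos49.6° = 59.6; c'Δl = 27.00; W sinα = 70.1
Σc'Δl = 84.7 kN/m; ΣN' = 409.8 kN/m; ΣW sinα = 174.8 kN/m
Resisting = 84.7 + 409.8·tan25.4° = 84.7 + 194.6 = 279.3 kN/m
FS = 279.3 / 174.8 = 1.597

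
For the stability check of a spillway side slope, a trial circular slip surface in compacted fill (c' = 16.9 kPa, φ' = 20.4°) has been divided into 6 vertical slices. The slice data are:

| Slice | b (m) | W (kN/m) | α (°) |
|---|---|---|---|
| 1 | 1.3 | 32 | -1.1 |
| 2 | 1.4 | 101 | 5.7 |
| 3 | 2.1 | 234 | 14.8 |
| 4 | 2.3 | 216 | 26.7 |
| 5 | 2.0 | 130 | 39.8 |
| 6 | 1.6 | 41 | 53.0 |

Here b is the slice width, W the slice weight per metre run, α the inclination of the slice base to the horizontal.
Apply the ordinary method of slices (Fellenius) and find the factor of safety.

FS = 1.65

Ordinary method of slices: FS = Σ[c'·Δl_i + (W_i cosα_i)·tanφ'] / Σ W_i sinα_i, with Δl_i = b_i / cosα_i.
Slice 1: Δl = 1.3/cos(-1.1°) = 1.300 m; N'_1 = 32·cos(-1.1°) = 32.0; c'Δl = 21.97; W sinα = -0.6
Slice 2: Δl = 1.4/cos5.7° = 1.407 m; N'_2 = 101·cos5.7° = 100.5; c'Δl = 23.78; W sinα = 10.0
Slice 3: Δl = 2.1/cos14.8° = 2.172 m; N'_3 = 234·cos14.8° = 226.2; c'Δl = 36.71; W sinα = 59.8
Slice 4: Δl = 2.3/cos26.7° = 2.575 m; N'_4 = 216·cos26.7° = 193.0; c'Δl = 43.51; W sinα = 97.1
Slice 5: Δl = 2.0/cos39.8° = 2.603 m; N'_5 = 130·cos39.8° = 99.9; c'Δl = 43.99; W sinα = 83.2
Slice 6: Δl = 1.6/cos53.0° = 2.659 m; N'_6 = 41·cos53.0° = 24.7; c'Δl = 44.93; W sinα = 32.7
Σc'Δl = 214.9 kN/m; ΣN' = 676.3 kN/m; ΣW sinα = 282.2 kN/m
Resisting = 214.9 + 676.3·tan20.4° = 214.9 + 251.5 = 466.4 kN/m
FS = 466.4 / 282.2 = 1.653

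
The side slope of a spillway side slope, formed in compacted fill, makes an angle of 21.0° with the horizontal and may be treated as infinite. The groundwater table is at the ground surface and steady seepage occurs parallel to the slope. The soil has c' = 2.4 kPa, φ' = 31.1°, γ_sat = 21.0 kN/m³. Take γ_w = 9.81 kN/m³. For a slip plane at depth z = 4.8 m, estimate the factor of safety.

FS = 0.91

With seepage parallel to the slope and the water table at the surface, the effective normal stress on the slip plane uses the buoyant unit weight γ' = γ_sat − γ_w while the driving shear stress uses γ_sat:
FS = [c' + γ' z cos²β tanφ'] / [γ_sat z sinβ cosβ]
γ' = 21.0 − 9.81 = 11.19 kN/m³
Numerator = 2.4 + 11.19·4.8·cos²21.0°·tan31.1° = 2.4 + 11.19·4.8·0.8716·0.6032 = 30.640 kPa
Denominator = 21.0·4.8·sin21.0°·cos21.0° = 21.0·4.8·0.3584·0.9336 = 33.724 kPa
FS = 30.640 / 33.724 = 0.909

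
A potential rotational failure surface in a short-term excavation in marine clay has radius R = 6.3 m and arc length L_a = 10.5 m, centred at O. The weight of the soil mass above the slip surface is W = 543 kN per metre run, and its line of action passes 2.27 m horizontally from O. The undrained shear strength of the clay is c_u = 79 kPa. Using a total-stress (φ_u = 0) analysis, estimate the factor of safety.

FS = 4.24

Taking moments about the centre O, the resisting moment is provided by the undrained shear strength acting along the arc:
M_R = c_u·L_a·R = 79·10.50·6.3 = 5225.8 kN·m/m
M_D = W·d = 543·2.27 = 1232.6 kN·m/m
FS = M_R / M_D = 5225.8 / 1232.6 = 4.240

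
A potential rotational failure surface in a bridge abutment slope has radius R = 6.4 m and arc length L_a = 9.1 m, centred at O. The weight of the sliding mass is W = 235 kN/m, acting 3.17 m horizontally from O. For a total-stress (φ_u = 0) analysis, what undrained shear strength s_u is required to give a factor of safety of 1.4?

s_u = 17.9 kPa

FS = s_u·L_a·R / (W·d), so s_u = FS·W·d / (L_a·R).
s_u = 1.4·235·3.17 / (9.10·6.4) = 1042.9 / 58.24 = 17.91 kPa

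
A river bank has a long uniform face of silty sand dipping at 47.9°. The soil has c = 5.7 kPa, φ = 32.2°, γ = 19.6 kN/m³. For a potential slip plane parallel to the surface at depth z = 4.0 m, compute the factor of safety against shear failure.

For an infinite slope with a slip plane parallel to the surface (no pore pressure): FS = [c + γz cos²β tanφ] / [γz sinβ cosβ].
γz = 19.6·4.0 = 78.40 kN/m²
Numerator = 5.7 + 78.40·cos²47.9°·tan32.2° = 5.7 + 78.40·0.4495·0.6297 = 27.891 kPa
Denominator = 78.40·sin47.9°·cos47.9° = 78.40·0.7420·0.6704 = 38.999 kPa
FS = 27.891 / 38.999 = 0.715

FS = 0.72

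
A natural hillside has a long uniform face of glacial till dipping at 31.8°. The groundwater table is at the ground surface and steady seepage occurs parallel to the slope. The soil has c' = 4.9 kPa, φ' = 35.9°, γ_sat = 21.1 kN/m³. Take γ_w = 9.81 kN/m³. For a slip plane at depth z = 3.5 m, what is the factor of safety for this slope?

FS = 0.77

With seepage parallel to the slope and the water table at the surface, the effective normal stress on the slip plane uses the buoyant unit weight γ' = γ_sat − γ_w while the driving shear stress uses γ_sat:
FS = [c' + γ' z cos²β tanφ'] / [γ_sat z sinβ cosβ]
γ' = 21.1 − 9.81 = 11.29 kN/m³
Numerator = 4.9 + 11.29·3.5·cos²31.8°·tan35.9° = 4.9 + 11.29·3.5·0.7223·0.7239 = 25.561 kPa
Denominator = 21.1·3.5·sin31.8°·cos31.8° = 21.1·3.5·0.5270·0.8499 = 33.074 kPa
FS = 25.561 / 33.074 = 0.773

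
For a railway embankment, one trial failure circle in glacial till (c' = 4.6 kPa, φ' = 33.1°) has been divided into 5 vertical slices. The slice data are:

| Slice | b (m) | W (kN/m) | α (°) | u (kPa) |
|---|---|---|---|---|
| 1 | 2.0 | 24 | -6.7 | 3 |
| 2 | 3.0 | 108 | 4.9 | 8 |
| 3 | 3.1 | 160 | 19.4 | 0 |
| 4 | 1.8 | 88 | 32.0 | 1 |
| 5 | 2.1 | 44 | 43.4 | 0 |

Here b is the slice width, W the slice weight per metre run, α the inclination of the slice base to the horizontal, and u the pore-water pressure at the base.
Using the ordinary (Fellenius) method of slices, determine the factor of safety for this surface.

Ordinary method of slices: FS = Σ[c'·Δl_i + (W_i cosα_i − u_i·Δl_i)·tanφ'] / Σ W_i sinα_i, with Δl_i = b_i / cosα_i.
Slice 1: Δl = 2.0/cos(-6.7°) = 2.014 m; N'_1 = 24·cos(-6.7°) − 3·2.014 = 17.8; c'Δl = 9.26; W sinα = -2.8
Slice 2: Δl = 3.0/cos4.9° = 3.011 m; N'_2 = 108·cos4.9° − 8·3.011 = 83.5; c'Δl = 13.85; W sinα = 9.2
Slice 3: Δl = 3.1/cos19.4° = 3.287 m; N'_3 = 160·cos19.4° − 0·3.287 = 150.9; c'Δl = 15.12; W sinα = 53.1
Slice 4: Δl = 1.8/cos32.0° = 2.123 m; N'_4 = 88·cos32.0° − 1·2.123 = 72.5; c'Δl = 9.76; W sinα = 46.6
Slice 5: Δl = 2.1/cos43.4° = 2.890 m; N'_5 = 44·cos43.4° − 0·2.890 = 32.0; c'Δl = 13.30; W sinα = 30.2
Σc'Δl = 61.3 kN/m; ΣN' = 356.7 kN/m; ΣW sinα = 136.4 kN/m
Resisting = 61.3 + 356.7·tan33.1° = 61.3 + 232.5 = 293.8 kN/m
FS = 293.8 / 136.4 = 2.154

FS = 2.15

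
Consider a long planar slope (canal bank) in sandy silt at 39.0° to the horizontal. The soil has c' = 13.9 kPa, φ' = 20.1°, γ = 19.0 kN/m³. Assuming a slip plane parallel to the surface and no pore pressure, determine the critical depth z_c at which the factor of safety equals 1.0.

z_c = 2.73 m

Setting FS = 1.00 in FS = [c' + γz cos²β tanφ'] / [γz sinβ cosβ] and solving for z:
z = c' / [γ cosβ (FS·sinβ − cosβ·tanφ')]
  = 13.9 / [19.0·cos39.0°·(1.00·sin39.0° − cos39.0°·tan20.1°)]
  = 13.9 / [19.0·0.7771·(1.00·0.6293 − 0.7771·0.3659)]
  = 13.9 / 5.0931 = 2.729 m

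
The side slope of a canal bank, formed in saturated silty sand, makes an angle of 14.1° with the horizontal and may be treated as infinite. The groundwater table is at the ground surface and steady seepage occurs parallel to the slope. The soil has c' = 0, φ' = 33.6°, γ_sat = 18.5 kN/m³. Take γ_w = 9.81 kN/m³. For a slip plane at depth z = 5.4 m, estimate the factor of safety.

With seepage parallel to the slope and the water table at the surface, the effective normal stress on the slip plane uses the buoyant unit weight γ' = γ_sat − γ_w while the driving shear stress uses γ_sat:
FS = [c' + γ' z cos²β tanφ'] / [γ_sat z sinβ cosβ]
(For c' = 0 this reduces to FS = (γ'/γ_sat)·tanφ'/tanβ.)
γ' = 18.5 − 9.81 = 8.69 kN/m³
Numerator = 0.0 + 8.69·5.4·cos²14.1°·tan33.6° = 0.0 + 8.69·5.4·0.9407·0.6644 = 29.327 kPa
Denominator = 18.5·5.4·sin14.1°·cos14.1° = 18.5·5.4·0.2436·0.9699 = 23.604 kPa
FS = 29.327 / 23.604 = 1.242

FS = 1.24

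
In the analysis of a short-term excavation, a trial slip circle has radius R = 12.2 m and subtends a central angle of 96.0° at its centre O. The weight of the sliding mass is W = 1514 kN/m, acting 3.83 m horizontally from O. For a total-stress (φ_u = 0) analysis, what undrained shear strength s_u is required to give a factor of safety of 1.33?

FS = s_u·L_a·R / (W·d), so s_u = FS·W·d / (L_a·R).
Arc length L_a = R·θ = 12.2·(96.0°·π/180) = 12.2·1.6755 = 20.44 m
s_u = 1.33·1514·3.83 / (20.44·12.2) = 7712.2 / 249.38 = 30.92 kPa

s_u = 30.9 kPa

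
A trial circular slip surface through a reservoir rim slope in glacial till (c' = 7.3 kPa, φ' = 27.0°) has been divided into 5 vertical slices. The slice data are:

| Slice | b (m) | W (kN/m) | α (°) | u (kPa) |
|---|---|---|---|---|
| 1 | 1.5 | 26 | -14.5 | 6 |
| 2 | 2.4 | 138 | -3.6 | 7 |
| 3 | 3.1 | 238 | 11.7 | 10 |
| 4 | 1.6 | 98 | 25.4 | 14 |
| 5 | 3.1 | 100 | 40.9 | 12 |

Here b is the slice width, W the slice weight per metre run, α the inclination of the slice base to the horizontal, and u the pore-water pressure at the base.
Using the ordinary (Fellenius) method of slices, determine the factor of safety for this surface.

Ordinary method of slices: FS = Σ[c'·Δl_i + (W_i cosα_i − u_i·Δl_i)·tanφ'] / Σ W_i sinα_i, with Δl_i = b_i / cosα_i.
Slice 1: Δl = 1.5/cos(-14.5°) = 1.549 m; N'_1 = 26·cos(-14.5°) − 6·1.549 = 15.9; c'Δl = 11.31; W sinα = -6.5
Slice 2: Δl = 2.4/cos(-3.6°) = 2.405 m; N'_2 = 138·cos(-3.6°) − 7·2.405 = 120.9; c'Δl = 17.55; W sinα = -8.7
Slice 3: Δl = 3.1/cos11.7° = 3.166 m; N'_3 = 238·cos11.7° − 10·3.166 = 201.4; c'Δl = 23.11; W sinα = 48.3
Slice 4: Δl = 1.6/cos25.4° = 1.771 m; N'_4 = 98·cos25.4° − 14·1.771 = 63.7; c'Δl = 12.93; W sinα = 42.0
Slice 5: Δl = 3.1/cos40.9° = 4.101 m; N'_5 = 100·cos40.9° − 12·4.101 = 26.4; c'Δl = 29.94; W sinα = 65.5
Σc'Δl = 94.8 kN/m; ΣN' = 428.3 kN/m; ΣW sinα = 140.6 kN/m
Resisting = 94.8 + 428.3·tan27.0° = 94.8 + 218.2 = 313.1 kN/m
FS = 313.1 / 140.6 = 2.227

FS = 2.23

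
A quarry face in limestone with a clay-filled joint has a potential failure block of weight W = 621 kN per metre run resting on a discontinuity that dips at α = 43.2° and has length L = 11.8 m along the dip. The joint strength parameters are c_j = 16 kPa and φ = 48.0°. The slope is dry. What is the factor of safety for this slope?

Resolving the block weight along and normal to the plane and applying the Mohr–Coulomb strength on the joint:
N' = W cosα = 621·cos43.2° = 452.7 kN/m
Driving force T = W sinα = 621·sin43.2° = 425.1 kN/m
Resisting force R = c_j·L + N'·tanφ = 16·11.8 + 452.7·tan48.0° = 188.8 + 502.8 = 691.6 kN/m
FS = R / T = 691.6 / 425.1 = 1.627

FS = 1.63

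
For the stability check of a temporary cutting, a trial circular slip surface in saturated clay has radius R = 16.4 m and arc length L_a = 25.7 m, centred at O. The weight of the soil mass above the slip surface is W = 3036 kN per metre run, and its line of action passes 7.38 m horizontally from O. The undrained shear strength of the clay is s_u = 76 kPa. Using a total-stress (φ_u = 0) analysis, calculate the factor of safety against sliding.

FS = 1.43

Taking moments about the centre O, the resisting moment is provided by the undrained shear strength acting along the arc:
M_R = s_u·L_a·R = 76·25.70·16.4 = 32032.5 kN·m/m
M_D = W·d = 3036·7.38 = 22405.7 kN·m/m
FS = M_R / M_D = 32032.5 / 22405.7 = 1.430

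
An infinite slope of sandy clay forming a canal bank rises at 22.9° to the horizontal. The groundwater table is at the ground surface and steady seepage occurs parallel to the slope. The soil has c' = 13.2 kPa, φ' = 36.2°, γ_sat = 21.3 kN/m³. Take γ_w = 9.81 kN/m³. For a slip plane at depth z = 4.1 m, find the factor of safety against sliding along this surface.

FS = 1.36

With seepage parallel to the slope and the water table at the surface, the effective normal stress on the slip plane uses the buoyant unit weight γ' = γ_sat − γ_w while the driving shear stress uses γ_sat:
FS = [c' + γ' z cos²β tanφ'] / [γ_sat z sinβ cosβ]
γ' = 21.3 − 9.81 = 11.49 kN/m³
Numerator = 13.2 + 11.49·4.1·cos²22.9°·tan36.2° = 13.2 + 11.49·4.1·0.8486·0.7319 = 42.458 kPa
Denominator = 21.3·4.1·sin22.9°·cos22.9° = 21.3·4.1·0.3891·0.9212 = 31.304 kPa
FS = 42.458 / 31.304 = 1.356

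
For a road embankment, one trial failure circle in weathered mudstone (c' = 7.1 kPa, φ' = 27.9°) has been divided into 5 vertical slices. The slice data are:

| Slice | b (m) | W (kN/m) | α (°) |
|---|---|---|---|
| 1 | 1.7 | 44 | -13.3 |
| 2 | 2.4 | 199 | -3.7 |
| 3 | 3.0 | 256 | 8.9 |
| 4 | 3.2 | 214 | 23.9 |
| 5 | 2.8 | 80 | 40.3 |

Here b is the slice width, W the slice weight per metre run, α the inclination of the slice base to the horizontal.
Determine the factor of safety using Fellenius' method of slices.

Ordinary method of slices: FS = Σ[c'·Δl_i + (W_i cosα_i)·tanφ'] / Σ W_i sinα_i, with Δl_i = b_i / cosα_i.
Slice 1: Δl = 1.7/cos(-13.3°) = 1.747 m; N'_1 = 44·cos(-13.3°) = 42.8; c'Δl = 12.40; W sinα = -10.1
Slice 2: Δl = 2.4/cos(-3.7°) = 2.405 m; N'_2 = 199·cos(-3.7°) = 198.6; c'Δl = 17.08; W sinα = -12.8
Slice 3: Δl = 3.0/cos8.9° = 3.037 m; N'_3 = 256·cos8.9° = 252.9; c'Δl = 21.56; W sinα = 39.6
Slice 4: Δl = 3.2/cos23.9° = 3.500 m; N'_4 = 214·cos23.9° = 195.7; c'Δl = 24.85; W sinα = 86.7
Slice 5: Δl = 2.8/cos40.3° = 3.671 m; N'_5 = 80·cos40.3° = 61.0; c'Δl = 26.07; W sinα = 51.7
Σc'Δl = 102.0 kN/m; ΣN' = 751.0 kN/m; ΣW sinα = 155.1 kN/m
Resisting = 102.0 + 751.0·tan27.9° = 102.0 + 397.6 = 499.6 kN/m
FS = 499.6 / 155.1 = 3.221

FS = 3.22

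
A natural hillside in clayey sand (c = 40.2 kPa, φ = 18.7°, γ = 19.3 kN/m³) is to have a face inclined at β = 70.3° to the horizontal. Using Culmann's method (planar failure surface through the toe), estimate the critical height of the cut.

H_c = 19.61 m

Culmann's analysis gives the critical failure plane at α_cr = (β + φ)/2 = (70.3 + 18.7)/2 = 44.5°, and the critical height
H_c = (4c/γ) · sinβ cosφ / [1 − cos(β − φ)]
    = (4·40.2/19.3) · sin70.3°·cos18.7° / [1 − cos(51.6°)]
    = 8.332 · 0.9415·0.9472 / [1 − 0.6211]
    = 8.332 · 0.8918 / 0.3789
    = 19.61 m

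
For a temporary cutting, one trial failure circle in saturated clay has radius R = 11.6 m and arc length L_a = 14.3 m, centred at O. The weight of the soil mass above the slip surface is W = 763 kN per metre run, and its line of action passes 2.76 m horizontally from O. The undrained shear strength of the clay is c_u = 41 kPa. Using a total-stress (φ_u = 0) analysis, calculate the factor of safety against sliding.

FS = 3.23

Taking moments about the centre O, the resisting moment is provided by the undrained shear strength acting along the arc:
M_R = c_u·L_a·R = 41·14.30·11.6 = 6801.1 kN·m/m
M_D = W·d = 763·2.76 = 2105.9 kN·m/m
FS = M_R / M_D = 6801.1 / 2105.9 = 3.230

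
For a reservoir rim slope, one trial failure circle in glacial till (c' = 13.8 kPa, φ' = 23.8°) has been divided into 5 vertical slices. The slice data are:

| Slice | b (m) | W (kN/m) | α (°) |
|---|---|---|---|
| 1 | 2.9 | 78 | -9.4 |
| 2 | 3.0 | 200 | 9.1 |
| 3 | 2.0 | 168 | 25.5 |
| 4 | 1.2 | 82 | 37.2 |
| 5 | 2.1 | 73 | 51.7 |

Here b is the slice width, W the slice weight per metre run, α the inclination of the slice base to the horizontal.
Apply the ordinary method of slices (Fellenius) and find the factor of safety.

Ordinary method of slices: FS = Σ[c'·Δl_i + (W_i cosα_i)·tanφ'] / Σ W_i sinα_i, with Δl_i = b_i / cosα_i.
Slice 1: Δl = 2.9/cos(-9.4°) = 2.939 m; N'_1 = 78·cos(-9.4°) = 77.0; c'Δl = 40.56; W sinα = -12.7
Slice 2: Δl = 3.0/cos9.1° = 3.038 m; N'_2 = 200·cos9.1° = 197.5; c'Δl = 41.93; W sinα = 31.6
Slice 3: Δl = 2.0/cos25.5° = 2.216 m; N'_3 = 168·cos25.5° = 151.6; c'Δl = 30.58; W sinα = 72.3
Slice 4: Δl = 1.2/cos37.2° = 1.507 m; N'_4 = 82·cos37.2° = 65.3; c'Δl = 20.79; W sinα = 49.6
Slice 5: Δl = 2.1/cos51.7° = 3.388 m; N'_5 = 73·cos51.7° = 45.2; c'Δl = 46.76; W sinα = 57.3
Σc'Δl = 180.6 kN/m; ΣN' = 536.6 kN/m; ΣW sinα = 198.1 kN/m
Resisting = 180.6 + 536.6·tan23.8° = 180.6 + 236.7 = 417.3 kN/m
FS = 417.3 / 198.1 = 2.107

FS = 2.11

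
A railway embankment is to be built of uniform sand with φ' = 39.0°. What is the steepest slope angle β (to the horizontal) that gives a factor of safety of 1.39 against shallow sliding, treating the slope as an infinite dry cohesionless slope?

β = 30.2°

For an infinite dry cohesionless slope FS = tanφ'/tanβ, so tanβ = tanφ' / FS.
tanβ = tan39.0° / 1.39 = 0.8098 / 1.39 = 0.5826
β = arctan(0.5826) = 30.22°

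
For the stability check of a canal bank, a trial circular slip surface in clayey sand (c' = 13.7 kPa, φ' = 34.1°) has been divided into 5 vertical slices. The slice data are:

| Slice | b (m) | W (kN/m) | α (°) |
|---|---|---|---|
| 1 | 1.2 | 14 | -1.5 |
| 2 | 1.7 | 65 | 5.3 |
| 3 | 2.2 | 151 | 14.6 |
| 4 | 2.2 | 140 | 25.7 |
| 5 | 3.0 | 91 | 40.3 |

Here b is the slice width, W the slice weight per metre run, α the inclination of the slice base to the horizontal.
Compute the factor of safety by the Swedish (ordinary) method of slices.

Ordinary method of slices: FS = Σ[c'·Δl_i + (W_i cosα_i)·tanφ'] / Σ W_i sinα_i, with Δl_i = b_i / cosα_i.
Slice 1: Δl = 1.2/cos(-1.5°) = 1.200 m; N'_1 = 14·cos(-1.5°) = 14.0; c'Δl = 16.45; W sinα = -0.4
Slice 2: Δl = 1.7/cos5.3° = 1.707 m; N'_2 = 65·cos5.3° = 64.7; c'Δl = 23.39; W sinα = 6.0
Slice 3: Δl = 2.2/cos14.6° = 2.273 m; N'_3 = 151·cos14.6° = 146.1; c'Δl = 31.15; W sinα = 38.1
Slice 4: Δl = 2.2/cos25.7° = 2.442 m; N'_4 = 140·cos25.7° = 126.2; c'Δl = 33.45; W sinα = 60.7
Slice 5: Δl = 3.0/cos40.3° = 3.934 m; N'_5 = 91·cos40.3° = 69.4; c'Δl = 53.89; W sinα = 58.9
Σc'Δl = 158.3 kN/m; ΣN' = 420.4 kN/m; ΣW sinα = 163.3 kN/m
Resisting = 158.3 + 420.4·tan34.1° = 158.3 + 284.6 = 442.9 kN/m
FS = 442.9 / 163.3 = 2.713

FS = 2.71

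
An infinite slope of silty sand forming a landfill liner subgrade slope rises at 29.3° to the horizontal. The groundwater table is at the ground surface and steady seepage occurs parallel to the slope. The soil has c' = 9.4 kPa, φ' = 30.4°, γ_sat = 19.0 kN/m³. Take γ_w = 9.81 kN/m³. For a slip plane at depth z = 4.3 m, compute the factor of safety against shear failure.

With seepage parallel to the slope and the water table at the surface, the effective normal stress on the slip plane uses the buoyant unit weight γ' = γ_sat − γ_w while the driving shear stress uses γ_sat:
FS = [c' + γ' z cos²β tanφ'] / [γ_sat z sinβ cosβ]
γ' = 19.0 − 9.81 = 9.19 kN/m³
Numerator = 9.4 + 9.19·4.3·cos²29.3°·tan30.4° = 9.4 + 9.19·4.3·0.7605·0.5867 = 27.032 kPa
Denominator = 19.0·4.3·sin29.3°·cos29.3° = 19.0·4.3·0.4894·0.8721 = 34.868 kPa
FS = 27.032 / 34.868 = 0.775

FS = 0.78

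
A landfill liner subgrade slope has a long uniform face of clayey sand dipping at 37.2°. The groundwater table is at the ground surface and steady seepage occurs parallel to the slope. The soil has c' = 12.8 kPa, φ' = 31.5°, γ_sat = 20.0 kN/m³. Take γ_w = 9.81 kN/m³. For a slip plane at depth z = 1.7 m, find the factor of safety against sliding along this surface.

With seepage parallel to the slope and the water table at the surface, the effective normal stress on the slip plane uses the buoyant unit weight γ' = γ_sat − γ_w while the driving shear stress uses γ_sat:
FS = [c' + γ' z cos²β tanφ'] / [γ_sat z sinβ cosβ]
γ' = 20.0 − 9.81 = 10.19 kN/m³
Numerator = 12.8 + 10.19·1.7·cos²37.2°·tan31.5° = 12.8 + 10.19·1.7·0.6345·0.6128 = 19.535 kPa
Denominator = 20.0·1.7·sin37.2°·cos37.2° = 20.0·1.7·0.6046·0.7965 = 16.374 kPa
FS = 19.535 / 16.374 = 1.193

FS = 1.19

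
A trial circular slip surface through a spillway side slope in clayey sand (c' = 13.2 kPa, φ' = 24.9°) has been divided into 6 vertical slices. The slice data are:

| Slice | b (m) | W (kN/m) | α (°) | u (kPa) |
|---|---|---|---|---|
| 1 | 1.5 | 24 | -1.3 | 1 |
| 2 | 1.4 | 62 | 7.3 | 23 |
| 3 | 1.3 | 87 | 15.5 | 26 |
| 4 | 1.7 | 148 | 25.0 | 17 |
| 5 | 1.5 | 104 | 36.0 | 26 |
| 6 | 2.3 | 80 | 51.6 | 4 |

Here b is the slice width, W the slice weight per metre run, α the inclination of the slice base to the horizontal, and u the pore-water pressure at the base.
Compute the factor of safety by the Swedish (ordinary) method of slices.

Ordinary method of slices: FS = Σ[c'·Δl_i + (W_i cosα_i − u_i·Δl_i)·tanφ'] / Σ W_i sinα_i, with Δl_i = b_i / cosα_i.
Slice 1: Δl = 1.5/cos(-1.3°) = 1.500 m; N'_1 = 24·cos(-1.3°) − 1·1.500 = 22.5; c'Δl = 19.81; W sinα = -0.5
Slice 2: Δl = 1.4/cos7.3° = 1.411 m; N'_2 = 62·cos7.3° − 23·1.411 = 29.0; c'Δl = 18.63; W sinα = 7.9
Slice 3: Δl = 1.3/cos15.5° = 1.349 m; N'_3 = 87·cos15.5° − 26·1.349 = 48.8; c'Δl = 17.81; W sinα = 23.2
Slice 4: Δl = 1.7/cos25.0° = 1.876 m; N'_4 = 148·cos25.0° − 17·1.876 = 102.2; c'Δl = 24.76; W sinα = 62.5
Slice 5: Δl = 1.5/cos36.0° = 1.854 m; N'_5 = 104·cos36.0° − 26·1.854 = 35.9; c'Δl = 24.47; W sinα = 61.1
Slice 6: Δl = 2.3/cos51.6° = 3.703 m; N'_6 = 80·cos51.6° − 4·3.703 = 34.9; c'Δl = 48.88; W sinα = 62.7
Σc'Δl = 154.4 kN/m; ΣN' = 273.3 kN/m; ΣW sinα = 217.0 kN/m
Resisting = 154.4 + 273.3·tan24.9° = 154.4 + 126.9 = 281.2 kN/m
FS = 281.2 / 217.0 = 1.296

FS = 1.30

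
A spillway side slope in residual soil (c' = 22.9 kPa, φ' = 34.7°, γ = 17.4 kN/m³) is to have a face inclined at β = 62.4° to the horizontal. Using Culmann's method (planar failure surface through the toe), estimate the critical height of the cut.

H_c = 33.47 m

Culmann's analysis gives the critical failure plane at α_cr = (β + φ')/2 = (62.4 + 34.7)/2 = 48.5°, and the critical height
H_c = (4c'/γ) · sinβ cosφ' / [1 − cos(β − φ')]
    = (4·22.9/17.4) · sin62.4°·cos34.7° / [1 − cos(27.7°)]
    = 5.264 · 0.8862·0.8221 / [1 − 0.8854]
    = 5.264 · 0.7286 / 0.1146
    = 33.47 m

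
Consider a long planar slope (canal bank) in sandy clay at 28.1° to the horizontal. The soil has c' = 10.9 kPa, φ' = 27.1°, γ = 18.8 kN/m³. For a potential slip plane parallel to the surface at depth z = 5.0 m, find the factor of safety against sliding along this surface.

FS = 1.24

For an infinite slope with a slip plane parallel to the surface (no pore pressure): FS = [c' + γz cos²β tanφ'] / [γz sinβ cosβ].
γz = 18.8·5.0 = 94.00 kN/m²
Numerator = 10.9 + 94.00·cos²28.1°·tan27.1° = 10.9 + 94.00·0.7781·0.5117 = 48.331 kPa
Denominator = 94.00·sin28.1°·cos28.1° = 94.00·0.4710·0.8821 = 39.056 kPa
FS = 48.331 / 39.056 = 1.237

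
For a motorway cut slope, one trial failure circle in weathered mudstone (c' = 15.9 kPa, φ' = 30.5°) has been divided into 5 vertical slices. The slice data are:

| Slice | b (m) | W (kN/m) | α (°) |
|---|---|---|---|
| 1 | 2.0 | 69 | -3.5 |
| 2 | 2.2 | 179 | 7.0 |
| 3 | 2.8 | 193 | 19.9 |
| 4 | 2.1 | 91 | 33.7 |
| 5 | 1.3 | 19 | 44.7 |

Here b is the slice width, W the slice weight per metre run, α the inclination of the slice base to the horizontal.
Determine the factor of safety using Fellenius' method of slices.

Ordinary method of slices: FS = Σ[c'·Δl_i + (W_i cosα_i)·tanφ'] / Σ W_i sinα_i, with Δl_i = b_i / cosα_i.
Slice 1: Δl = 2.0/cos(-3.5°) = 2.004 m; N'_1 = 69·cos(-3.5°) = 68.9; c'Δl = 31.86; W sinα = -4.2
Slice 2: Δl = 2.2/cos7.0° = 2.217 m; N'_2 = 179·cos7.0° = 177.7; c'Δl = 35.24; W sinα = 21.8
Slice 3: Δl = 2.8/cos19.9° = 2.978 m; N'_3 = 193·cos19.9° = 181.5; c'Δl = 47.35; W sinα = 65.7
Slice 4: Δl = 2.1/cos33.7° = 2.524 m; N'_4 = 91·cos33.7° = 75.7; c'Δl = 40.13; W sinα = 50.5
Slice 5: Δl = 1.3/cos44.7° = 1.829 m; N'_5 = 19·cos44.7° = 13.5; c'Δl = 29.08; W sinα = 13.4
Σc'Δl = 183.7 kN/m; ΣN' = 517.2 kN/m; ΣW sinα = 147.2 kN/m
Resisting = 183.7 + 517.2·tan30.5° = 183.7 + 304.7 = 488.3 kN/m
FS = 488.3 / 147.2 = 3.319

FS = 3.32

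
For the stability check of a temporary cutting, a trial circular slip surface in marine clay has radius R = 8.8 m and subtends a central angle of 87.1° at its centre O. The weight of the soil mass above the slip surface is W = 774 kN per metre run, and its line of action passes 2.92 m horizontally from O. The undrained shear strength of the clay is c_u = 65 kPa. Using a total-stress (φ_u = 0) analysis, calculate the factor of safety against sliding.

Taking moments about the centre O, the resisting moment is provided by the undrained shear strength acting along the arc:
Arc length L_a = R·θ = 8.8·(87.1°·π/180) = 8.8·1.5202 = 13.38 m
M_R = c_u·L_a·R = 65·13.38·8.8 = 7652.0 kN·m/m
M_D = W·d = 774·2.92 = 2260.1 kN·m/m
FS = M_R / M_D = 7652.0 / 2260.1 = 3.386

FS = 3.39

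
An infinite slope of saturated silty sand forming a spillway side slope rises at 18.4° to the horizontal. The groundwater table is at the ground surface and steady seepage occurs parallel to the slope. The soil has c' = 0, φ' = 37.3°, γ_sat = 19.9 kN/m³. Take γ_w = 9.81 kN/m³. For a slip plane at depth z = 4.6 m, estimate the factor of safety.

With seepage parallel to the slope and the water table at the surface, the effective normal stress on the slip plane uses the buoyant unit weight γ' = γ_sat − γ_w while the driving shear stress uses γ_sat:
FS = [c' + γ' z cos²β tanφ'] / [γ_sat z sinβ cosβ]
(For c' = 0 this reduces to FS = (γ'/γ_sat)·tanφ'/tanβ.)
γ' = 19.9 − 9.81 = 10.09 kN/m³
Numerator = 0.0 + 10.09·4.6·cos²18.4°·tan37.3° = 0.0 + 10.09·4.6·0.9004·0.7618 = 31.835 kPa
Denominator = 19.9·4.6·sin18.4°·cos18.4° = 19.9·4.6·0.3156·0.9489 = 27.417 kPa
FS = 31.835 / 27.417 = 1.161

FS = 1.16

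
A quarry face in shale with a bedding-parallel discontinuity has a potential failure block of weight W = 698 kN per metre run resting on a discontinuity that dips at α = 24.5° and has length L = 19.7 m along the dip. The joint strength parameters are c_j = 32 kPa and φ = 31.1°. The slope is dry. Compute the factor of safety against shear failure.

FS = 3.50

Resolving the block weight along and normal to the plane and applying the Mohr–Coulomb strength on the joint:
N' = W cosα = 698·cos24.5° = 635.2 kN/m
Driving force T = W sinα = 698·sin24.5° = 289.5 kN/m
Resisting force R = c_j·L + N'·tanφ = 32·19.7 + 635.2·tan31.1° = 630.4 + 383.1 = 1013.5 kN/m
FS = R / T = 1013.5 / 289.5 = 3.502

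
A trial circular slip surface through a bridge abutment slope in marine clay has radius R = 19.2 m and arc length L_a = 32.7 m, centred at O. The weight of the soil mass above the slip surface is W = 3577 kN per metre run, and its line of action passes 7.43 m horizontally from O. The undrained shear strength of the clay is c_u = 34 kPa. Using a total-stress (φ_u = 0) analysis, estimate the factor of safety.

FS = 0.80

Taking moments about the centre O, the resisting moment is provided by the undrained shear strength acting along the arc:
M_R = c_u·L_a·R = 34·32.70·19.2 = 21346.6 kN·m/m
M_D = W·d = 3577·7.43 = 26577.1 kN·m/m
FS = M_R / M_D = 21346.6 / 26577.1 = 0.803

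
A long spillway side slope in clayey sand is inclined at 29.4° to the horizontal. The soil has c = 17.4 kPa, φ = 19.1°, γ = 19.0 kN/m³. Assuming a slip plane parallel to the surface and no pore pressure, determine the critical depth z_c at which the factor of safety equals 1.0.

z_c = 5.56 m

Setting FS = 1.00 in FS = [c + γz cos²β tanφ] / [γz sinβ cosβ] and solving for z:
z = c / [γ cosβ (FS·sinβ − cosβ·tanφ)]
  = 17.4 / [19.0·cos29.4°·(1.00·sin29.4° − cos29.4°·tan19.1°)]
  = 17.4 / [19.0·0.8712·(1.00·0.4909 − 0.8712·0.3463)]
  = 17.4 / 3.1322 = 5.555 m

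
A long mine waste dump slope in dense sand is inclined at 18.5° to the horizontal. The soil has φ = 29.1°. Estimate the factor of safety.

For a dry cohesionless infinite slope the factor of safety is FS = tanφ / tanβ.
FS = tan29.1° / tan18.5° = 0.5566 / 0.3346 = 1.663

FS = 1.66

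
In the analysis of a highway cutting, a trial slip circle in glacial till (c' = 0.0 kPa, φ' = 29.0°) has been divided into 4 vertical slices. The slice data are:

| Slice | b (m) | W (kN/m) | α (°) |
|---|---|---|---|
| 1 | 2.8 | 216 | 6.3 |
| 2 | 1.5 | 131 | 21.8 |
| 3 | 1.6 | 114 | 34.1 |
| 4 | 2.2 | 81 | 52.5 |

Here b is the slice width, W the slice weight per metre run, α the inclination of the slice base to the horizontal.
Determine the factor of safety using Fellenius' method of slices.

Ordinary method of slices: FS = Σ[c'·Δl_i + (W_i cosα_i)·tanφ'] / Σ W_i sinα_i, with Δl_i = b_i / cosα_i.
Slice 1: Δl = 2.8/cos6.3° = 2.817 m; N'_1 = 216·cos6.3° = 214.7; c'Δl = 0.00; W sinα = 23.7
Slice 2: Δl = 1.5/cos21.8° = 1.616 m; N'_2 = 131·cos21.8° = 121.6; c'Δl = 0.00; W sinα = 48.6
Slice 3: Δl = 1.6/cos34.1° = 1.932 m; N'_3 = 114·cos34.1° = 94.4; c'Δl = 0.00; W sinα = 63.9
Slice 4: Δl = 2.2/cos52.5° = 3.614 m; N'_4 = 81·cos52.5° = 49.3; c'Δl = 0.00; W sinα = 64.3
Σc'Δl = 0.0 kN/m; ΣN' = 480.0 kN/m; ΣW sinα = 200.5 kN/m
Resisting = 0.0 + 480.0·tan29.0° = 0.0 + 266.1 = 266.1 kN/m
FS = 266.1 / 200.5 = 1.327

FS = 1.33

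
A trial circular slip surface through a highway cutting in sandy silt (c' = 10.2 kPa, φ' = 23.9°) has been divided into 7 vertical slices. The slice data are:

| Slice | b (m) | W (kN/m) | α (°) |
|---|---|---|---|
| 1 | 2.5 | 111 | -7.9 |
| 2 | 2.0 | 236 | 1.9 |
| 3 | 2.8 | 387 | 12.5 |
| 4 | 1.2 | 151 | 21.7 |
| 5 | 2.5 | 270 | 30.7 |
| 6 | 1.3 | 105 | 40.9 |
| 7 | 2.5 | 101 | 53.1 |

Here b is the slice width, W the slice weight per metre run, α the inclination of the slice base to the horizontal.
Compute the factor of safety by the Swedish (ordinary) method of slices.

FS = 1.73

Ordinary method of slices: FS = Σ[c'·Δl_i + (W_i cosα_i)·tanφ'] / Σ W_i sinα_i, with Δl_i = b_i / cosα_i.
Slice 1: Δl = 2.5/cos(-7.9°) = 2.524 m; N'_1 = 111·cos(-7.9°) = 109.9; c'Δl = 25.74; W sinα = -15.3
Slice 2: Δl = 2.0/cos1.9° = 2.001 m; N'_2 = 236·cos1.9° = 235.9; c'Δl = 20.41; W sinα = 7.8
Slice 3: Δl = 2.8/cos12.5° = 2.868 m; N'_3 = 387·cos12.5° = 377.8; c'Δl = 29.25; W sinα = 83.8
Slice 4: Δl = 1.2/cos21.7° = 1.292 m; N'_4 = 151·cos21.7° = 140.3; c'Δl = 13.17; W sinα = 55.8
Slice 5: Δl = 2.5/cos30.7° = 2.907 m; N'_5 = 270·cos30.7° = 232.2; c'Δl = 29.66; W sinα = 137.8
Slice 6: Δl = 1.3/cos40.9° = 1.720 m; N'_6 = 105·cos40.9° = 79.4; c'Δl = 17.54; W sinα = 68.7
Slice 7: Δl = 2.5/cos53.1° = 4.164 m; N'_7 = 101·cos53.1° = 60.6; c'Δl = 42.47; W sinα = 80.8
Σc'Δl = 178.3 kN/m; ΣN' = 1236.1 kN/m; ΣW sinα = 419.5 kN/m
Resisting = 178.3 + 1236.1·tan23.9° = 178.3 + 547.8 = 726.0 kN/m
FS = 726.0 / 419.5 = 1.731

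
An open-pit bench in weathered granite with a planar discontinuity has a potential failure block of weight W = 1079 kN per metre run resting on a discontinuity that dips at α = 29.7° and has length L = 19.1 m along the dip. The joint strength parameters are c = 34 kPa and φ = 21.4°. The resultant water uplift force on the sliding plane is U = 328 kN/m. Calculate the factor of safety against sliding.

Resolving the block weight along and normal to the plane and applying the Mohr–Coulomb strength on the joint:
N' = W cosα − U = 1079·cos29.7° − 328 = 609.3 kN/m
Driving force T = W sinα = 1079·sin29.7° = 534.6 kN/m
Resisting force R = c·L + N'·tanφ = 34·19.1 + 609.3·tan21.4° = 649.4 + 238.8 = 888.2 kN/m
FS = R / T = 888.2 / 534.6 = 1.661

FS = 1.66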